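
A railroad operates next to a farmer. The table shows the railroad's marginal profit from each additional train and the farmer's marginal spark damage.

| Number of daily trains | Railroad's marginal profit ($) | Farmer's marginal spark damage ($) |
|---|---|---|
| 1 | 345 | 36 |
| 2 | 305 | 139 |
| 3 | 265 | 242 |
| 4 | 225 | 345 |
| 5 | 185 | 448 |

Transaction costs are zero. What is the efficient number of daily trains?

3

Bargaining reaches the level where marginal profit last exceeds marginal spark damage.
That holds through level 3 (265 ≥ 242) but not at 4 (225 < 345).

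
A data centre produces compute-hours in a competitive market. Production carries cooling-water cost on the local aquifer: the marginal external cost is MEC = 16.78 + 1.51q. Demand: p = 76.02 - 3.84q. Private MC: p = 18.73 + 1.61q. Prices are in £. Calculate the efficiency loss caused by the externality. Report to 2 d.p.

DWL = £76.60

Market equilibrium (private): 18.73 + 1.61q = 76.02 - 3.84q → q_m = 10.5119.
Social marginal cost = private MC + MEC = 35.51 + 3.12q.
Set SMC = demand: 35.51 + 3.12q = 76.02 - 3.84q → q* = 5.8204.
The loss is the area between SMC and demand from q* to q_m; with linear curves that's a triangle of height MEC(q_m).
DWL = ½ × 4.6915 × 32.6530 = 76.5958.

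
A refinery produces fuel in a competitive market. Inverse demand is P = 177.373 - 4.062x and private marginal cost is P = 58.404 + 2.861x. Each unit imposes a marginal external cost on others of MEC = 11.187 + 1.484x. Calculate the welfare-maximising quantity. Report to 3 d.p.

x* = 12.821

Social marginal cost = private MC + MEC = 69.591 + 4.345x.
Set SMC = demand: 69.591 + 4.345x = 177.373 - 4.062x → x* = 12.8205.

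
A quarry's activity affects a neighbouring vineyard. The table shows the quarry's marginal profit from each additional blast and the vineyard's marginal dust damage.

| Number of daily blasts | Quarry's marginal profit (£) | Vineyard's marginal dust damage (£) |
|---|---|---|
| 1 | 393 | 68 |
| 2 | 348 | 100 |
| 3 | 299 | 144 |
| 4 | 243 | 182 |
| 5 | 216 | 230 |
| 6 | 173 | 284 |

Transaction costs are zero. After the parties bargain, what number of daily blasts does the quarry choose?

Bargaining reaches the level where marginal profit last exceeds marginal dust damage.
That holds through level 4 (243 ≥ 182) but not at 5 (216 < 230).

4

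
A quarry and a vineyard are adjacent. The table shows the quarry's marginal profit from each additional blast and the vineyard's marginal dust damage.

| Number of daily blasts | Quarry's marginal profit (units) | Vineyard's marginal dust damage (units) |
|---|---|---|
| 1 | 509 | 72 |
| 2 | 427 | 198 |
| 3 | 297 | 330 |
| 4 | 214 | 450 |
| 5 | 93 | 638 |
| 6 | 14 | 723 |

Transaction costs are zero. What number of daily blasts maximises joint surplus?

2

Bargaining reaches the level where marginal profit last exceeds marginal dust damage.
That holds through level 2 (427 ≥ 198) but not at 3 (297 < 330).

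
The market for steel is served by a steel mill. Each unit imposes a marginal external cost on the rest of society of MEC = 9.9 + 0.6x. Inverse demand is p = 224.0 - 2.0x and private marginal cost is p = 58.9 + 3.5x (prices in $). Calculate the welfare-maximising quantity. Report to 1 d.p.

Social marginal cost = private MC + MEC = 68.8 + 4.1x.
Set SMC = demand: 68.8 + 4.1x = 224.0 - 2.0x → x* = 25.4426.

x* = 25.4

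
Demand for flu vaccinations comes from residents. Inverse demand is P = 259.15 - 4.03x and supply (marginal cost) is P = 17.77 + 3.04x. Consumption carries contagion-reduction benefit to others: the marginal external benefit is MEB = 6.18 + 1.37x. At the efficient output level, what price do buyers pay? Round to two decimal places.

P = 84.12

Social marginal benefit = demand + MEB = 265.33 - 2.66x.
Set SMB = MC: 265.33 - 2.66x = 17.77 + 3.04x → x* = 43.4316.
Consumer price on the demand curve at x*: 259.15 − 4.03×43.4316 = 84.1207.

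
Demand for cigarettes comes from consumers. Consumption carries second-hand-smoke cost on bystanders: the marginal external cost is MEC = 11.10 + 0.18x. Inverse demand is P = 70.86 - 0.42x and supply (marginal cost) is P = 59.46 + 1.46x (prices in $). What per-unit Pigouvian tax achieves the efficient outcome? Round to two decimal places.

Social marginal benefit = demand − MEC = 59.76 - 0.60x.
Set SMB = MC: 59.76 - 0.60x = 59.46 + 1.46x → x* = 0.1456.
The Pigouvian tax equals MEC at x*: 11.10 + 0.18×0.1456 = 11.1262.

tax = $11.13 per unit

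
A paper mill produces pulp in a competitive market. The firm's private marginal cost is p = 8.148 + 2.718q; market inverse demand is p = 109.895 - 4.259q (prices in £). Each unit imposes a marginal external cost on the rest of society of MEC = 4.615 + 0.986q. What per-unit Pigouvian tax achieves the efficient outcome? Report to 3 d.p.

tax = £16.642 per unit

Social marginal cost = private MC + MEC = 12.763 + 3.704q.
Set SMC = demand: 12.763 + 3.704q = 109.895 - 4.259q → q* = 12.1979.
The Pigouvian tax equals MEC at q*: 4.615 + 0.986×12.1979 = 16.6421.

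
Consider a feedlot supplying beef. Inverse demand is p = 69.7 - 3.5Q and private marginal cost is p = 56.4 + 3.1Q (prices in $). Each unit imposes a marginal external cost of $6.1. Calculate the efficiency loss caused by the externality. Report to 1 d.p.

Market equilibrium (private): 56.4 + 3.1Q = 69.7 - 3.5Q → Q_m = 2.0152.
Social marginal cost = private MC + MEC = 62.5 + 3.1Q.
Set SMC = demand: 62.5 + 3.1Q = 69.7 - 3.5Q → Q* = 1.0909.
Height of the DWL triangle at Q_m is SMC(Q_m) − demand(Q_m) = MEC(Q_m) = 6.1000.
DWL = ½ × 0.9243 × 6.1000 = 2.8191.

DWL = $2.8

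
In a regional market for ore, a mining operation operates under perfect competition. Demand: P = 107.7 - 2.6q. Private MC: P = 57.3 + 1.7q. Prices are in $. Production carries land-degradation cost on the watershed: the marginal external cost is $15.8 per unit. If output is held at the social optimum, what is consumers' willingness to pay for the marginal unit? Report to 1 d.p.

Social marginal cost = private MC + MEC = 73.1 + 1.7q.
Set SMC = demand: 73.1 + 1.7q = 107.7 - 2.6q → q* = 8.0465.
Consumer price on the demand curve at q*: 107.7 − 2.6×8.0465 = 86.7791.

P = $86.8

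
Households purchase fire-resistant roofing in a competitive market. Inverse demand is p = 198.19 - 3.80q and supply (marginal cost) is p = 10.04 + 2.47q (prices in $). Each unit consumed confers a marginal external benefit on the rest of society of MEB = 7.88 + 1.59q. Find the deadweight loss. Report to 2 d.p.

DWL = $330.19

Market equilibrium (private): 10.04 + 2.47q = 198.19 - 3.80q → q_m = 30.0080.
Social marginal benefit = demand + MEB = 206.07 - 2.21q.
Set SMB = MC: 206.07 - 2.21q = 10.04 + 2.47q → q* = 41.8868.
Height of the DWL triangle at q_m is SMB(q_m) − MC(q_m) = MEB(q_m) = 55.5927.
DWL = ½ × 11.8788 × 55.5927 = 330.1873.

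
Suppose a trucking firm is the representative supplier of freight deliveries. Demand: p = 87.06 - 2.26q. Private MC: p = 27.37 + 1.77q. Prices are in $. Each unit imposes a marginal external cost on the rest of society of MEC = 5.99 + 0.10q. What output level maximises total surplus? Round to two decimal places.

Social marginal cost = private MC + MEC = 33.36 + 1.87q.
Set SMC = demand: 33.36 + 1.87q = 87.06 - 2.26q → q* = 13.0024.

q* = 13.00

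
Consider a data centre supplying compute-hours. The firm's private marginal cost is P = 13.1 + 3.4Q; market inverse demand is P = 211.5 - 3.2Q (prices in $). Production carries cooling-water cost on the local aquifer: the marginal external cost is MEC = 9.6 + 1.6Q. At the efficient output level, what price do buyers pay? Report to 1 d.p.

P = $137.8

Social marginal cost = private MC + MEC = 22.7 + 5.0Q.
Set SMC = demand: 22.7 + 5.0Q = 211.5 - 3.2Q → Q* = 23.0244.
Consumer price on the demand curve at Q*: 211.5 − 3.2×23.0244 = 137.8219.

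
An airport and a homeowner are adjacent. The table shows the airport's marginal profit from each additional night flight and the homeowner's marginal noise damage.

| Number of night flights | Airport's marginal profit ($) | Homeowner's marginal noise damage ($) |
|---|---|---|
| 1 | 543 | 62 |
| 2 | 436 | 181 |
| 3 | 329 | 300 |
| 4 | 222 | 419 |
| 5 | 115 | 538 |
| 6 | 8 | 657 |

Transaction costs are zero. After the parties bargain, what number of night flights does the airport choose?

Bargaining reaches the level where marginal profit last exceeds marginal noise damage.
That holds through level 3 (329 ≥ 300) but not at 4 (222 < 419).

3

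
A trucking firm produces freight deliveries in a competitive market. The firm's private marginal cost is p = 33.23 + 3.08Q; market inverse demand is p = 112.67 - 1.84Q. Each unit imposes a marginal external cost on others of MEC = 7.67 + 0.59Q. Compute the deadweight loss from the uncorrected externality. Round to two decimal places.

DWL = 26.83

Market equilibrium (private): 33.23 + 3.08Q = 112.67 - 1.84Q → Q_m = 16.1463.
Social marginal cost = private MC + MEC = 40.90 + 3.67Q.
Set SMC = demand: 40.90 + 3.67Q = 112.67 - 1.84Q → Q* = 13.0254.
The loss is the area between SMC and demand from Q* to Q_m; with linear curves that's a triangle of height MEC(Q_m).
DWL = ½ × 3.1209 × 17.1963 = 26.8340.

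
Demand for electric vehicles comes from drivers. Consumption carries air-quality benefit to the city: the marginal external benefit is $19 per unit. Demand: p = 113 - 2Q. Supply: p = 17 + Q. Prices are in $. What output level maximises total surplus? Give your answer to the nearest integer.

Q* = 38

Social marginal benefit = demand + MEB = 132 - 2Q.
Set SMB = MC: 132 - 2Q = 17 + Q → Q* = 38.3333.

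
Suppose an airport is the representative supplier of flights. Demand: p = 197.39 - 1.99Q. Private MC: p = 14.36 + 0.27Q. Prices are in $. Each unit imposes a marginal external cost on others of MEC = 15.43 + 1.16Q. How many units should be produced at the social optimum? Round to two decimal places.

Q* = 49.01

Social marginal cost = private MC + MEC = 29.79 + 1.43Q.
Set SMC = demand: 29.79 + 1.43Q = 197.39 - 1.99Q → Q* = 49.0058.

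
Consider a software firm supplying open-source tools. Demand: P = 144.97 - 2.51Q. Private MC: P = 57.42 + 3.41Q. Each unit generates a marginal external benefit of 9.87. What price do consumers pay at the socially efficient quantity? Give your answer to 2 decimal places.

P = 103.67

Social marginal cost = private MC − MEB = 47.55 + 3.41Q.
Set SMC = demand: 47.55 + 3.41Q = 144.97 - 2.51Q → Q* = 16.4561.
Consumer price on the demand curve at Q*: 144.97 − 2.51×16.4561 = 103.6652.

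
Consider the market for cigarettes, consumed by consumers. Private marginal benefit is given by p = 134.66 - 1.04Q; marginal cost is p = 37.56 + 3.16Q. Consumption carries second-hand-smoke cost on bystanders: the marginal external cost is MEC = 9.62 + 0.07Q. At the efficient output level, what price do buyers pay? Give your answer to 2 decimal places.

Social marginal benefit = demand − MEC = 125.04 - 1.11Q.
Set SMB = MC: 125.04 - 1.11Q = 37.56 + 3.16Q → Q* = 20.4871.
Consumer price on the demand curve at Q*: 134.66 − 1.04×20.4871 = 113.3534.

P = 113.35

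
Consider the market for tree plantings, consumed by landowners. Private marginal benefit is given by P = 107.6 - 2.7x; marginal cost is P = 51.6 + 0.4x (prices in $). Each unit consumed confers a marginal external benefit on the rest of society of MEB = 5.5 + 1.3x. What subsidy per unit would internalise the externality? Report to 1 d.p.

subsidy = $49.9 per unit

Social marginal benefit = demand + MEB = 113.1 - 1.4x.
Set SMB = MC: 113.1 - 1.4x = 51.6 + 0.4x → x* = 34.1667.
The Pigouvian subsidy equals MEB at x*: 5.5 + 1.3×34.1667 = 49.9167.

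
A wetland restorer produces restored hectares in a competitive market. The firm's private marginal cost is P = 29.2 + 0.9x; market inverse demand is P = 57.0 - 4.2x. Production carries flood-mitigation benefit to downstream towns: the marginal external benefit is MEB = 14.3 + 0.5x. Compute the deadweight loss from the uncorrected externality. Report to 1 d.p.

Market equilibrium (private): 29.2 + 0.9x = 57.0 - 4.2x → x_m = 5.4510.
Social marginal cost = private MC − MEB = 14.9 + 0.4x.
Set SMC = demand: 14.9 + 0.4x = 57.0 - 4.2x → x* = 9.1522.
The loss is the area between SMC and demand from x* to x_m; with linear curves that's a triangle of height MEB(x_m).
DWL = ½ × 3.7012 × 17.0255 = 31.5074.

DWL = 31.5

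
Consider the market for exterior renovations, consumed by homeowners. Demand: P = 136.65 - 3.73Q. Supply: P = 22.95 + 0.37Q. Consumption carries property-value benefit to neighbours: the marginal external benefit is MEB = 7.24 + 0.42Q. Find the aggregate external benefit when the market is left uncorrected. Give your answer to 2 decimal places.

Market equilibrium (private): 22.95 + 0.37Q = 136.65 - 3.73Q → Q_m = 27.7317.
Total external benefit = ∫₀^{Q_m} (7.24 + 0.42Q) dQ = 7.24×27.7317 + ½×0.42×27.7317² = 362.2774.

362.28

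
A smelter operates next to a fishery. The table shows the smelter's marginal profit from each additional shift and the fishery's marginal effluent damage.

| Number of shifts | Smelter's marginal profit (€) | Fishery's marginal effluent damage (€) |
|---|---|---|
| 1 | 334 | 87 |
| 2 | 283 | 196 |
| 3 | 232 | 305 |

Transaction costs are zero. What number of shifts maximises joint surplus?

2

Bargaining reaches the level where marginal profit last exceeds marginal effluent damage.
That holds through level 2 (283 ≥ 196) but not at 3 (232 < 305).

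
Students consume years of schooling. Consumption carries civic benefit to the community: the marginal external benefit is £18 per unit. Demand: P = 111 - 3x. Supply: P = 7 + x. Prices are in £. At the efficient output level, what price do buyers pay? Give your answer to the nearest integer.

Social marginal benefit = demand + MEB = 129 - 3x.
Set SMB = MC: 129 - 3x = 7 + x → x* = 30.5000.
Consumer price on the demand curve at x*: 111 − 3×30.5000 = 19.5000.

P = £20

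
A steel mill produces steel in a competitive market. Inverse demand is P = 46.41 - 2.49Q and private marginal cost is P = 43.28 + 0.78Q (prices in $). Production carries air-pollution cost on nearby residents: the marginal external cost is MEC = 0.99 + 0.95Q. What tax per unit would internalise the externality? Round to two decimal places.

tax = $1.47 per unit

Social marginal cost = private MC + MEC = 44.27 + 1.73Q.
Set SMC = demand: 44.27 + 1.73Q = 46.41 - 2.49Q → Q* = 0.5071.
The Pigouvian tax equals MEC at Q*: 0.99 + 0.95×0.5071 = 1.4717.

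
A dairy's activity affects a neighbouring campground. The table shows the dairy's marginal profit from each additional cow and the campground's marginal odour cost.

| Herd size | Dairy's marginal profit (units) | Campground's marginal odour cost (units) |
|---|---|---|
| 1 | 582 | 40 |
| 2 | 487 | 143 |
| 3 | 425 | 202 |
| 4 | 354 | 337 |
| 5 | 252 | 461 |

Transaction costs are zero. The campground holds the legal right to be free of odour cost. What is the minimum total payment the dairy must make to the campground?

Efficient level: marginal profit ≥ marginal odour cost through level 4, so k* = 4.
With the campground holding the right, the dairy must at least compensate total damage at k*: 40 + 143 + 202 + 337 = 722.

722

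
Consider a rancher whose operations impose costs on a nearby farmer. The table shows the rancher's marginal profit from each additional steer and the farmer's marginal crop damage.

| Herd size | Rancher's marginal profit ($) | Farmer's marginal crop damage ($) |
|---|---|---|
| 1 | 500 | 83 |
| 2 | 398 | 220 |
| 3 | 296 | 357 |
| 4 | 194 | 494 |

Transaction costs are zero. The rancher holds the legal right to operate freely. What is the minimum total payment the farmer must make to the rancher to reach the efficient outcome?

Left alone the rancher would choose level 4 (marginal profit stays positive).
Efficient level: k* = 2 (marginal profit ≥ marginal crop damage through 2).
The farmer must at least cover the rancher's forgone profit from cutting 4→2: 296 + 194 = 490.

$490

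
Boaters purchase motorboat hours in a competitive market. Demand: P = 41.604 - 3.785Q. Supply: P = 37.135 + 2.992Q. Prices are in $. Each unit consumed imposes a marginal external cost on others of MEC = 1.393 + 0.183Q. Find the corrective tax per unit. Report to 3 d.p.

Social marginal benefit = demand − MEC = 40.211 - 3.968Q.
Set SMB = MC: 40.211 - 3.968Q = 37.135 + 2.992Q → Q* = 0.4420.
The Pigouvian tax equals MEC at Q*: 1.393 + 0.183×0.4420 = 1.4739.

tax = $1.474 per unit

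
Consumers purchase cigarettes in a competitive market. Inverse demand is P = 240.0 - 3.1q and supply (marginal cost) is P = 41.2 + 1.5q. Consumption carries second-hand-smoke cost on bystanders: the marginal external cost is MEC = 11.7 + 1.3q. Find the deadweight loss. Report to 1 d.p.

DWL = 390.5

Market equilibrium (private): 41.2 + 1.5q = 240.0 - 3.1q → q_m = 43.2174.
Social marginal benefit = demand − MEC = 228.3 - 4.4q.
Set SMB = MC: 228.3 - 4.4q = 41.2 + 1.5q → q* = 31.7119.
Between q* and q_m the wedge MC − SMB runs linearly from 0 to MEC(q_m), so the loss is a triangle.
DWL = ½ × 11.5055 × 67.8826 = 390.5116.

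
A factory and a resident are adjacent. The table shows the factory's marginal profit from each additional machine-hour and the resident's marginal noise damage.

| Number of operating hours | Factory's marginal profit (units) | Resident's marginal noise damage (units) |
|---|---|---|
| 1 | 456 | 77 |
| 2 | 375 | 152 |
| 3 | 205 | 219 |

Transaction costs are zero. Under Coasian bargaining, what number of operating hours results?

2

Bargaining reaches the level where marginal profit last exceeds marginal noise damage.
That holds through level 2 (375 ≥ 152) but not at 3 (205 < 219).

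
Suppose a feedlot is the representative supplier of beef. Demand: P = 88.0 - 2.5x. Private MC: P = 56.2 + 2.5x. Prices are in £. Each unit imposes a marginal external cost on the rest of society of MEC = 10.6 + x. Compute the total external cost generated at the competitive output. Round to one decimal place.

Market equilibrium (private): 56.2 + 2.5x = 88.0 - 2.5x → x_m = 6.3600.
Total external cost = ∫₀^{x_m} (10.6 + 1.0x) dx = 10.6×6.3600 + ½×1.0×6.3600² = 87.6408.

£87.6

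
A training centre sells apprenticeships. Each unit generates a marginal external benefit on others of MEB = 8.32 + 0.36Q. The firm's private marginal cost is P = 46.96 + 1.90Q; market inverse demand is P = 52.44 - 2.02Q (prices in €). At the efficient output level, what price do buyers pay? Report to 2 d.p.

P = €44.61

Social marginal cost = private MC − MEB = 38.64 + 1.54Q.
Set SMC = demand: 38.64 + 1.54Q = 52.44 - 2.02Q → Q* = 3.8764.
Consumer price on the demand curve at Q*: 52.44 − 2.02×3.8764 = 44.6097.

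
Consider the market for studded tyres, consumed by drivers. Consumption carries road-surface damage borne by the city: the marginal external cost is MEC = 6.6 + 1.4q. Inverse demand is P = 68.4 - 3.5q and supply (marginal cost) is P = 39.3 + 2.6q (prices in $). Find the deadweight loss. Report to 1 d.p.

DWL = $11.8

Market equilibrium (private): 39.3 + 2.6q = 68.4 - 3.5q → q_m = 4.7705.
Social marginal benefit = demand − MEC = 61.8 - 4.9q.
Set SMB = MC: 61.8 - 4.9q = 39.3 + 2.6q → q* = 3.0000.
Height of the DWL triangle at q_m is MC(q_m) − SMB(q_m) = MEC(q_m) = 13.2787.
DWL = ½ × 1.7705 × 13.2787 = 11.7550.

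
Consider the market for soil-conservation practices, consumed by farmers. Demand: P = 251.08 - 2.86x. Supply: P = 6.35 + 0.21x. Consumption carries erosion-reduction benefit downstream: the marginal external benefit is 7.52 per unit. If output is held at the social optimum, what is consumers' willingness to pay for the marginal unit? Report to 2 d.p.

Social marginal benefit = demand + MEB = 258.60 - 2.86x.
Set SMB = MC: 258.60 - 2.86x = 6.35 + 0.21x → x* = 82.1661.
Consumer price on the demand curve at x*: 251.08 − 2.86×82.1661 = 16.0850.

P = 16.08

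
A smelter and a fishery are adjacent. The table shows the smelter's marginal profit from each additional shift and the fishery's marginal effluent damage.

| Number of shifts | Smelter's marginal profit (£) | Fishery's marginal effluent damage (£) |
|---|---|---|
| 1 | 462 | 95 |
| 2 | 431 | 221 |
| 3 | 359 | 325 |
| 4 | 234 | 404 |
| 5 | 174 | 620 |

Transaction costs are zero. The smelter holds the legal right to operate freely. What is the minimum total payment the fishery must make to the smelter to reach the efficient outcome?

£408

Left alone the smelter would choose level 5 (marginal profit stays positive).
Efficient level: k* = 3 (marginal profit ≥ marginal effluent damage through 3).
The fishery must at least cover the smelter's forgone profit from cutting 5→3: 234 + 174 = 408.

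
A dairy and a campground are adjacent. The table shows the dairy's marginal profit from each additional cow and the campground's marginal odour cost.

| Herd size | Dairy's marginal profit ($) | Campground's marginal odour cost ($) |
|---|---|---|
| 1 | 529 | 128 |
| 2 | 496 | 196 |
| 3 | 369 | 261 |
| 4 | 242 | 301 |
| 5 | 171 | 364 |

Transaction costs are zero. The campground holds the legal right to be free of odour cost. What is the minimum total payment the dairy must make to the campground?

Efficient level: marginal profit ≥ marginal odour cost through level 3, so k* = 3.
With the campground holding the right, the dairy must at least compensate total damage at k*: 128 + 196 + 261 = 585.

$585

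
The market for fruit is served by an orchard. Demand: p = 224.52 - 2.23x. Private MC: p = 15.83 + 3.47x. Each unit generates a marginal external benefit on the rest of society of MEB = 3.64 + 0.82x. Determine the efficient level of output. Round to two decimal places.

x* = 43.51

Social marginal cost = private MC − MEB = 12.19 + 2.65x.
Set SMC = demand: 12.19 + 2.65x = 224.52 - 2.23x → x* = 43.5102.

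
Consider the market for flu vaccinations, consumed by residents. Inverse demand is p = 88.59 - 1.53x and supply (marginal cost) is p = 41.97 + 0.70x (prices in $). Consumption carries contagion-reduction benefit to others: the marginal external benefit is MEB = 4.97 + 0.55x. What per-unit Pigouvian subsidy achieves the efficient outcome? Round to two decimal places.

subsidy = $21.86 per unit

Social marginal benefit = demand + MEB = 93.56 - 0.98x.
Set SMB = MC: 93.56 - 0.98x = 41.97 + 0.70x → x* = 30.7083.
The Pigouvian subsidy equals MEB at x*: 4.97 + 0.55×30.7083 = 21.8596.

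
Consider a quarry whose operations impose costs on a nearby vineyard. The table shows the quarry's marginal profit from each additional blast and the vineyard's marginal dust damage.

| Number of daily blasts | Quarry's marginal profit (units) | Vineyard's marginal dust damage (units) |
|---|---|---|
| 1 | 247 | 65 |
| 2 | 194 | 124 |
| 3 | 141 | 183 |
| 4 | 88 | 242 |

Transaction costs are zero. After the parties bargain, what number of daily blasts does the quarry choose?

2

Bargaining reaches the level where marginal profit last exceeds marginal dust damage.
That holds through level 2 (194 ≥ 124) but not at 3 (141 < 183).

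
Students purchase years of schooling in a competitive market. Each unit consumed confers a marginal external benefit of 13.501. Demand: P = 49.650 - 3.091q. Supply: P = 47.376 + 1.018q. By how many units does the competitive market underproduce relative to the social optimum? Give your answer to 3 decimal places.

Market equilibrium (private): 47.376 + 1.018q = 49.650 - 3.091q → q_m = 0.5534.
Social marginal benefit = demand + MEB = 63.151 - 3.091q.
Set SMB = MC: 63.151 - 3.091q = 47.376 + 1.018q → q* = 3.8391.
Gap = |0.5534 − 3.8391| = 3.2857.

3.286 units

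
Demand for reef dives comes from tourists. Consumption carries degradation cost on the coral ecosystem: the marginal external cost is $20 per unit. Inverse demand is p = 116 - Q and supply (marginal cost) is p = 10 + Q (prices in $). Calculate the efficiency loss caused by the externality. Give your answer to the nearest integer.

Market equilibrium (private): 10 + Q = 116 - Q → Q_m = 53.0000.
Social marginal benefit = demand − MEC = 96 - Q.
Set SMB = MC: 96 - Q = 10 + Q → Q* = 43.0000.
Between Q* and Q_m the wedge MC − SMB runs linearly from 0 to MEC(Q_m), so the loss is a triangle.
DWL = ½ × 10.0000 × 20.0000 = 100.0000.

DWL = $100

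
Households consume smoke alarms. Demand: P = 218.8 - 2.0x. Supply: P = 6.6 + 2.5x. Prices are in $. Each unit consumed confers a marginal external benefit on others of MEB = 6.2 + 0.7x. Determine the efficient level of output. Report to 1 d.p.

Social marginal benefit = demand + MEB = 225.0 - 1.3x.
Set SMB = MC: 225.0 - 1.3x = 6.6 + 2.5x → x* = 57.4737.

x* = 57.5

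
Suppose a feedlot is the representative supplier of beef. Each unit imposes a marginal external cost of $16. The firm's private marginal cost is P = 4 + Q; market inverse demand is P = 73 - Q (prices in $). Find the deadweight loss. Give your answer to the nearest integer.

DWL = $64

Market equilibrium (private): 4 + Q = 73 - Q → Q_m = 34.5000.
Social marginal cost = private MC + MEC = 20 + Q.
Set SMC = demand: 20 + Q = 73 - Q → Q* = 26.5000.
The welfare-loss triangle has base |Q_m − Q*| and height MEC(Q_m) (the vertical gap between SMC and demand is zero at Q* and MEC at Q_m).
DWL = ½ × 8.0000 × 16.0000 = 64.0000.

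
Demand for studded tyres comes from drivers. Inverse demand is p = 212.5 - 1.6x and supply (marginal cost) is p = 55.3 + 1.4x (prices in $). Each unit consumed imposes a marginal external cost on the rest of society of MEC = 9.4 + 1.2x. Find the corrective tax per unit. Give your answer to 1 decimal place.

Social marginal benefit = demand − MEC = 203.1 - 2.8x.
Set SMB = MC: 203.1 - 2.8x = 55.3 + 1.4x → x* = 35.1905.
The Pigouvian tax equals MEC at x*: 9.4 + 1.2×35.1905 = 51.6286.

tax = $51.6 per unit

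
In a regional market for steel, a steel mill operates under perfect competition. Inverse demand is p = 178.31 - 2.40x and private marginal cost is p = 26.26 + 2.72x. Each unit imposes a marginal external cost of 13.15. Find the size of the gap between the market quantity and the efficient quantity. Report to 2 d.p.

2.57 units

Market equilibrium (private): 26.26 + 2.72x = 178.31 - 2.40x → x_m = 29.6973.
Social marginal cost = private MC + MEC = 39.41 + 2.72x.
Set SMC = demand: 39.41 + 2.72x = 178.31 - 2.40x → x* = 27.1289.
Gap = |29.6973 − 27.1289| = 2.5684.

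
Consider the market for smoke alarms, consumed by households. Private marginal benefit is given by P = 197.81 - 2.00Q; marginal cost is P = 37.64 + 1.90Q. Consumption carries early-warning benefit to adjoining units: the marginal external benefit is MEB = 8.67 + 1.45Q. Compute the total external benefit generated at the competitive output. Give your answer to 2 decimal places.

1578.91

Market equilibrium (private): 37.64 + 1.90Q = 197.81 - 2.00Q → Q_m = 41.0692.
Total external benefit = ∫₀^{Q_m} (8.67 + 1.45Q) dQ = 8.67×41.0692 + ½×1.45×41.0692² = 1578.9124.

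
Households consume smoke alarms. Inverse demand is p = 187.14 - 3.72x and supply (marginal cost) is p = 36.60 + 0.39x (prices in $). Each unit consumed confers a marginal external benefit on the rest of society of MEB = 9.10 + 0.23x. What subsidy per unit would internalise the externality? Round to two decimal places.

subsidy = $18.56 per unit

Social marginal benefit = demand + MEB = 196.24 - 3.49x.
Set SMB = MC: 196.24 - 3.49x = 36.60 + 0.39x → x* = 41.1443.
The Pigouvian subsidy equals MEB at x*: 9.10 + 0.23×41.1443 = 18.5632.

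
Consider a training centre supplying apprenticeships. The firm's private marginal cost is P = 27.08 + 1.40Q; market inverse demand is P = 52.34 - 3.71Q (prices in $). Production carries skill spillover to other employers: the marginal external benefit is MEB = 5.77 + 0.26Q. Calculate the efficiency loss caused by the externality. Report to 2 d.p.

Market equilibrium (private): 27.08 + 1.40Q = 52.34 - 3.71Q → Q_m = 4.9432.
Social marginal cost = private MC − MEB = 21.31 + 1.14Q.
Set SMC = demand: 21.31 + 1.14Q = 52.34 - 3.71Q → Q* = 6.3979.
The loss is the area between SMC and demand from Q* to Q_m; with linear curves that's a triangle of height MEB(Q_m).
DWL = ½ × 1.4547 × 7.0552 = 5.1316.

DWL = $5.13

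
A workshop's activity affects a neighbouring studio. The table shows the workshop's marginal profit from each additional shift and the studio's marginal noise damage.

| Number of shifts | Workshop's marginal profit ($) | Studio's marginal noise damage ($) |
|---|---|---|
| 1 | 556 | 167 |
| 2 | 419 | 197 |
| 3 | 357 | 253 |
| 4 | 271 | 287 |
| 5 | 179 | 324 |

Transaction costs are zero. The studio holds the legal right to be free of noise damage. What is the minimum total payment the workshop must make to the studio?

Efficient level: marginal profit ≥ marginal noise damage through level 3, so k* = 3.
With the studio holding the right, the workshop must at least compensate total damage at k*: 167 + 197 + 253 = 617.

$617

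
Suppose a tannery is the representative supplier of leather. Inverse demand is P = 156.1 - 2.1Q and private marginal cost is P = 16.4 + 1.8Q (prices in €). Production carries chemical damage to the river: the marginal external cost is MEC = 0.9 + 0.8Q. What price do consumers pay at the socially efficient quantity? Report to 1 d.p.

Social marginal cost = private MC + MEC = 17.3 + 2.6Q.
Set SMC = demand: 17.3 + 2.6Q = 156.1 - 2.1Q → Q* = 29.5319.
Consumer price on the demand curve at Q*: 156.1 − 2.1×29.5319 = 94.0830.

P = €94.1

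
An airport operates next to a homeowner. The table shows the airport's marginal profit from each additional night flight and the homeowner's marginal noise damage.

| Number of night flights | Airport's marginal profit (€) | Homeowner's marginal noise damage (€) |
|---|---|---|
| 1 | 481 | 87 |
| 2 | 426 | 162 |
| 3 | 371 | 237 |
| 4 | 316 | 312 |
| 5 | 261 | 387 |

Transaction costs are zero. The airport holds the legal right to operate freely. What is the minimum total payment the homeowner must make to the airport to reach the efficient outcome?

Left alone the airport would choose level 5 (marginal profit stays positive).
Efficient level: k* = 4 (marginal profit ≥ marginal noise damage through 4).
The homeowner must at least cover the airport's forgone profit from cutting 5→4: 261 = 261.

€261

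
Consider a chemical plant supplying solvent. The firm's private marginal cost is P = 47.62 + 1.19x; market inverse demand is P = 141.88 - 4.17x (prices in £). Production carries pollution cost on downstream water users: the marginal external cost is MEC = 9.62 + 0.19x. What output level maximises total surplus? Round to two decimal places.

x* = 15.25

Social marginal cost = private MC + MEC = 57.24 + 1.38x.
Set SMC = demand: 57.24 + 1.38x = 141.88 - 4.17x → x* = 15.2505.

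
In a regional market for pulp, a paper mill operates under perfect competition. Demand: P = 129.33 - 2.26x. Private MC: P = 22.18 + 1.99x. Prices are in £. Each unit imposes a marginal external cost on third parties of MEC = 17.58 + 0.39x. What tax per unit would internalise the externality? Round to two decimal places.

tax = £25.11 per unit

Social marginal cost = private MC + MEC = 39.76 + 2.38x.
Set SMC = demand: 39.76 + 2.38x = 129.33 - 2.26x → x* = 19.3039.
The Pigouvian tax equals MEC at x*: 17.58 + 0.39×19.3039 = 25.1085.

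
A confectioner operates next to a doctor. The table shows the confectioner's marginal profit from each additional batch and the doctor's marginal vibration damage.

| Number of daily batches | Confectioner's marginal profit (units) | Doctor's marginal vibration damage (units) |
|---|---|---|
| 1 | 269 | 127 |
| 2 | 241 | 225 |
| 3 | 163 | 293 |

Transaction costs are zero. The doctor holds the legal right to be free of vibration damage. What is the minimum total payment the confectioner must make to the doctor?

352

Efficient level: marginal profit ≥ marginal vibration damage through level 2, so k* = 2.
With the doctor holding the right, the confectioner must at least compensate total damage at k*: 127 + 225 = 352.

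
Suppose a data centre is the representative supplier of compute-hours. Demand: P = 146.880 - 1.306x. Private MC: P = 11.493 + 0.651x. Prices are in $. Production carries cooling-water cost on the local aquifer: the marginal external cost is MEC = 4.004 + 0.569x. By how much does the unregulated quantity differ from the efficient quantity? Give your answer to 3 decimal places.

17.169 units

Market equilibrium (private): 11.493 + 0.651x = 146.880 - 1.306x → x_m = 69.1809.
Social marginal cost = private MC + MEC = 15.497 + 1.220x.
Set SMC = demand: 15.497 + 1.220x = 146.880 - 1.306x → x* = 52.0123.
Gap = |69.1809 − 52.0123| = 17.1686.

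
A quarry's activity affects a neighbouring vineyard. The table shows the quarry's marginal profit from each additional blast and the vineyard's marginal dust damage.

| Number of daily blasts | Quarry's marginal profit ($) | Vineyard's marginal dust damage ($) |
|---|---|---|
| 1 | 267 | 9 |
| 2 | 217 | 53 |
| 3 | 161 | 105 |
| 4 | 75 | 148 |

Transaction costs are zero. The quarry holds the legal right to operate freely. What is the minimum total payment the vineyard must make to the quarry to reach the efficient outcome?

Left alone the quarry would choose level 4 (marginal profit stays positive).
Efficient level: k* = 3 (marginal profit ≥ marginal dust damage through 3).
The vineyard must at least cover the quarry's forgone profit from cutting 4→3: 75 = 75.

$75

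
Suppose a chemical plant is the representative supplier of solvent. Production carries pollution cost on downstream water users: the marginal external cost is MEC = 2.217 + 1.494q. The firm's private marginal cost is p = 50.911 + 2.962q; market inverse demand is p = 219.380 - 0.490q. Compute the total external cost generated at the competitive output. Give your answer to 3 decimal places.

1887.373

Market equilibrium (private): 50.911 + 2.962q = 219.380 - 0.490q → q_m = 48.8033.
Total external cost = ∫₀^{q_m} (2.217 + 1.494q) dq = 2.217×48.8033 + ½×1.494×48.8033² = 1887.3732.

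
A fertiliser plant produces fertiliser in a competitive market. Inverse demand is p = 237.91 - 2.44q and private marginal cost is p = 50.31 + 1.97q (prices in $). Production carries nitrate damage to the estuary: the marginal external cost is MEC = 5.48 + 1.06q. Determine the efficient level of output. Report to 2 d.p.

Social marginal cost = private MC + MEC = 55.79 + 3.03q.
Set SMC = demand: 55.79 + 3.03q = 237.91 - 2.44q → q* = 33.2943.

q* = 33.29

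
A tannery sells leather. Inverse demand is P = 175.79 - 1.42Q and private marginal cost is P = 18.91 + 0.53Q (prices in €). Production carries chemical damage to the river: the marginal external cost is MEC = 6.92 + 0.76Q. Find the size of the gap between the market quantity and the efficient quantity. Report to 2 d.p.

25.12 units

Market equilibrium (private): 18.91 + 0.53Q = 175.79 - 1.42Q → Q_m = 80.4513.
Social marginal cost = private MC + MEC = 25.83 + 1.29Q.
Set SMC = demand: 25.83 + 1.29Q = 175.79 - 1.42Q → Q* = 55.3358.
Gap = |80.4513 − 55.3358| = 25.1155.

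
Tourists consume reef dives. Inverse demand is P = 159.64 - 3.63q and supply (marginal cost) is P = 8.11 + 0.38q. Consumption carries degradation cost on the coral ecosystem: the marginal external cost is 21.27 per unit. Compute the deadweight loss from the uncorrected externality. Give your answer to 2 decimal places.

Market equilibrium (private): 8.11 + 0.38q = 159.64 - 3.63q → q_m = 37.7880.
Social marginal benefit = demand − MEC = 138.37 - 3.63q.
Set SMB = MC: 138.37 - 3.63q = 8.11 + 0.38q → q* = 32.4838.
The loss is the area between SMB and MC from q* to q_m; with linear curves that's a triangle of height MEC(q_m).
DWL = ½ × 5.3042 × 21.2700 = 56.4102.

DWL = 56.41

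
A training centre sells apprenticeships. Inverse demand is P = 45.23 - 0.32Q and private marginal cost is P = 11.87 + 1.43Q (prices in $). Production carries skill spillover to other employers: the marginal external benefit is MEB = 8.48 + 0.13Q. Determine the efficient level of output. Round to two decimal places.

Q* = 25.83

Social marginal cost = private MC − MEB = 3.39 + 1.30Q.
Set SMC = demand: 3.39 + 1.30Q = 45.23 - 0.32Q → Q* = 25.8272.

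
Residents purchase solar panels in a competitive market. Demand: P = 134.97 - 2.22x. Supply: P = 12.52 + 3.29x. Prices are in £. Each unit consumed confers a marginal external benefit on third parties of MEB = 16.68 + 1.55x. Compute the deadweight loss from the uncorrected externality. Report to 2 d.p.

Market equilibrium (private): 12.52 + 3.29x = 134.97 - 2.22x → x_m = 22.2232.
Social marginal benefit = demand + MEB = 151.65 - 0.67x.
Set SMB = MC: 151.65 - 0.67x = 12.52 + 3.29x → x* = 35.1338.
Height of the DWL triangle at x_m is SMB(x_m) − MC(x_m) = MEB(x_m) = 51.1260.
DWL = ½ × 12.9106 × 51.1260 = 330.0337.

DWL = £330.03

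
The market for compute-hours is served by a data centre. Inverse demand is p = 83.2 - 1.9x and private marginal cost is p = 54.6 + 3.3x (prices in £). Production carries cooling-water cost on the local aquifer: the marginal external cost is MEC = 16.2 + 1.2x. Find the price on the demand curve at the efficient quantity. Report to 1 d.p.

P = £79.5

Social marginal cost = private MC + MEC = 70.8 + 4.5x.
Set SMC = demand: 70.8 + 4.5x = 83.2 - 1.9x → x* = 1.9375.
Consumer price on the demand curve at x*: 83.2 − 1.9×1.9375 = 79.5188.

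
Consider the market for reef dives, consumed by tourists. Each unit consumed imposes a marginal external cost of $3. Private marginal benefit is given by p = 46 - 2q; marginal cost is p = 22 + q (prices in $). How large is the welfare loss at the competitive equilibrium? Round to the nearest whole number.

Market equilibrium (private): 22 + q = 46 - 2q → q_m = 8.0000.
Social marginal benefit = demand − MEC = 43 - 2q.
Set SMB = MC: 43 - 2q = 22 + q → q* = 7.0000.
The welfare-loss triangle has base |q_m − q*| and height MEC(q_m) (the vertical gap between SMB and MC is zero at q* and MEC at q_m).
DWL = ½ × 1.0000 × 3.0000 = 1.5000.

DWL = $2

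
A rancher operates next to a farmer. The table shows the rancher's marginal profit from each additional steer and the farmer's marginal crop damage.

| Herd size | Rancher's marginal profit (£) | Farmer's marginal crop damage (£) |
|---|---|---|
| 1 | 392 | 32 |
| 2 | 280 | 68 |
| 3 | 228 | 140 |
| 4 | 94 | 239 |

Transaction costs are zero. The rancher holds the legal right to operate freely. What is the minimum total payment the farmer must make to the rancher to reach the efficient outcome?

£94

Left alone the rancher would choose level 4 (marginal profit stays positive).
Efficient level: k* = 3 (marginal profit ≥ marginal crop damage through 3).
The farmer must at least cover the rancher's forgone profit from cutting 4→3: 94 = 94.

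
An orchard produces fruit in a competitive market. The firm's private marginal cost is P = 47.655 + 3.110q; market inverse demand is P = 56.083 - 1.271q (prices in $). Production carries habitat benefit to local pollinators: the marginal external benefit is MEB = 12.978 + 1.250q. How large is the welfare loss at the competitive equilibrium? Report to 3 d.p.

Market equilibrium (private): 47.655 + 3.110q = 56.083 - 1.271q → q_m = 1.9238.
Social marginal cost = private MC − MEB = 34.677 + 1.860q.
Set SMC = demand: 34.677 + 1.860q = 56.083 - 1.271q → q* = 6.8368.
Height of the DWL triangle at q_m is demand(q_m) − SMC(q_m) = MEB(q_m) = 15.3827.
DWL = ½ × 4.9130 × 15.3827 = 37.7876.

DWL = $37.788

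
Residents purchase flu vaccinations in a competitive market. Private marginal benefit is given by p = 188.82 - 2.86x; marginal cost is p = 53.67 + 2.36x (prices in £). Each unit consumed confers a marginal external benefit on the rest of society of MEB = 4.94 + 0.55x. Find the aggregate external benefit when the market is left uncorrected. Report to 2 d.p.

Market equilibrium (private): 53.67 + 2.36x = 188.82 - 2.86x → x_m = 25.8908.
Total external benefit = ∫₀^{x_m} (4.94 + 0.55x) dx = 4.94×25.8908 + ½×0.55×25.8908² = 312.2423.

£312.24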